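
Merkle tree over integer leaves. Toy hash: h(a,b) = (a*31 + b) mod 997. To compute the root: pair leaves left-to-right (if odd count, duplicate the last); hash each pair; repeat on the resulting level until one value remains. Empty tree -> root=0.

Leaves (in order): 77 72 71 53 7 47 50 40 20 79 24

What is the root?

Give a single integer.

L0: [77, 72, 71, 53, 7, 47, 50, 40, 20, 79, 24]
L1: h(77,72)=(77*31+72)%997=465 h(71,53)=(71*31+53)%997=260 h(7,47)=(7*31+47)%997=264 h(50,40)=(50*31+40)%997=593 h(20,79)=(20*31+79)%997=699 h(24,24)=(24*31+24)%997=768 -> [465, 260, 264, 593, 699, 768]
L2: h(465,260)=(465*31+260)%997=717 h(264,593)=(264*31+593)%997=801 h(699,768)=(699*31+768)%997=503 -> [717, 801, 503]
L3: h(717,801)=(717*31+801)%997=97 h(503,503)=(503*31+503)%997=144 -> [97, 144]
L4: h(97,144)=(97*31+144)%997=160 -> [160]

Answer: 160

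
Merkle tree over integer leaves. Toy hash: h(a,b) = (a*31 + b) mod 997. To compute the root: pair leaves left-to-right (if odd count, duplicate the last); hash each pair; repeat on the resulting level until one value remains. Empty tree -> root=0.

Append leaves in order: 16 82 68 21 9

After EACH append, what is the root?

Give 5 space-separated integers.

After append 16 (leaves=[16]):
  L0: [16]
  root=16
After append 82 (leaves=[16, 82]):
  L0: [16, 82]
  L1: h(16,82)=(16*31+82)%997=578 -> [578]
  root=578
After append 68 (leaves=[16, 82, 68]):
  L0: [16, 82, 68]
  L1: h(16,82)=(16*31+82)%997=578 h(68,68)=(68*31+68)%997=182 -> [578, 182]
  L2: h(578,182)=(578*31+182)%997=154 -> [154]
  root=154
After append 21 (leaves=[16, 82, 68, 21]):
  L0: [16, 82, 68, 21]
  L1: h(16,82)=(16*31+82)%997=578 h(68,21)=(68*31+21)%997=135 -> [578, 135]
  L2: h(578,135)=(578*31+135)%997=107 -> [107]
  root=107
After append 9 (leaves=[16, 82, 68, 21, 9]):
  L0: [16, 82, 68, 21, 9]
  L1: h(16,82)=(16*31+82)%997=578 h(68,21)=(68*31+21)%997=135 h(9,9)=(9*31+9)%997=288 -> [578, 135, 288]
  L2: h(578,135)=(578*31+135)%997=107 h(288,288)=(288*31+288)%997=243 -> [107, 243]
  L3: h(107,243)=(107*31+243)%997=569 -> [569]
  root=569

Answer: 16 578 154 107 569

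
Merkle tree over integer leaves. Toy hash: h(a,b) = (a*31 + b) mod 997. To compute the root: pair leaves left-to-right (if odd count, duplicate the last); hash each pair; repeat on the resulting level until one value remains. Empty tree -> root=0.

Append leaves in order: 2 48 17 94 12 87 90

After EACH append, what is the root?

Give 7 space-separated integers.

After append 2 (leaves=[2]):
  L0: [2]
  root=2
After append 48 (leaves=[2, 48]):
  L0: [2, 48]
  L1: h(2,48)=(2*31+48)%997=110 -> [110]
  root=110
After append 17 (leaves=[2, 48, 17]):
  L0: [2, 48, 17]
  L1: h(2,48)=(2*31+48)%997=110 h(17,17)=(17*31+17)%997=544 -> [110, 544]
  L2: h(110,544)=(110*31+544)%997=963 -> [963]
  root=963
After append 94 (leaves=[2, 48, 17, 94]):
  L0: [2, 48, 17, 94]
  L1: h(2,48)=(2*31+48)%997=110 h(17,94)=(17*31+94)%997=621 -> [110, 621]
  L2: h(110,621)=(110*31+621)%997=43 -> [43]
  root=43
After append 12 (leaves=[2, 48, 17, 94, 12]):
  L0: [2, 48, 17, 94, 12]
  L1: h(2,48)=(2*31+48)%997=110 h(17,94)=(17*31+94)%997=621 h(12,12)=(12*31+12)%997=384 -> [110, 621, 384]
  L2: h(110,621)=(110*31+621)%997=43 h(384,384)=(384*31+384)%997=324 -> [43, 324]
  L3: h(43,324)=(43*31+324)%997=660 -> [660]
  root=660
After append 87 (leaves=[2, 48, 17, 94, 12, 87]):
  L0: [2, 48, 17, 94, 12, 87]
  L1: h(2,48)=(2*31+48)%997=110 h(17,94)=(17*31+94)%997=621 h(12,87)=(12*31+87)%997=459 -> [110, 621, 459]
  L2: h(110,621)=(110*31+621)%997=43 h(459,459)=(459*31+459)%997=730 -> [43, 730]
  L3: h(43,730)=(43*31+730)%997=69 -> [69]
  root=69
After append 90 (leaves=[2, 48, 17, 94, 12, 87, 90]):
  L0: [2, 48, 17, 94, 12, 87, 90]
  L1: h(2,48)=(2*31+48)%997=110 h(17,94)=(17*31+94)%997=621 h(12,87)=(12*31+87)%997=459 h(90,90)=(90*31+90)%997=886 -> [110, 621, 459, 886]
  L2: h(110,621)=(110*31+621)%997=43 h(459,886)=(459*31+886)%997=160 -> [43, 160]
  L3: h(43,160)=(43*31+160)%997=496 -> [496]
  root=496

Answer: 2 110 963 43 660 69 496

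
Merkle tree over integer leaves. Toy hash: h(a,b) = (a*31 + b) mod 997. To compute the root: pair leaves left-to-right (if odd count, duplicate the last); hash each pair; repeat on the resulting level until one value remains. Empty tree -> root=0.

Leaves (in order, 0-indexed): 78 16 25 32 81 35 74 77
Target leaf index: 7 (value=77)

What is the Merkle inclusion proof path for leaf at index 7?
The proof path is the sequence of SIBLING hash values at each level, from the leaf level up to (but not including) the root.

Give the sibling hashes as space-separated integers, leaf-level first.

Answer: 74 552 489

Derivation:
L0 (leaves): [78, 16, 25, 32, 81, 35, 74, 77], target index=7
L1: h(78,16)=(78*31+16)%997=440 [pair 0] h(25,32)=(25*31+32)%997=807 [pair 1] h(81,35)=(81*31+35)%997=552 [pair 2] h(74,77)=(74*31+77)%997=377 [pair 3] -> [440, 807, 552, 377]
  Sibling for proof at L0: 74
L2: h(440,807)=(440*31+807)%997=489 [pair 0] h(552,377)=(552*31+377)%997=540 [pair 1] -> [489, 540]
  Sibling for proof at L1: 552
L3: h(489,540)=(489*31+540)%997=744 [pair 0] -> [744]
  Sibling for proof at L2: 489
Root: 744
Proof path (sibling hashes from leaf to root): [74, 552, 489]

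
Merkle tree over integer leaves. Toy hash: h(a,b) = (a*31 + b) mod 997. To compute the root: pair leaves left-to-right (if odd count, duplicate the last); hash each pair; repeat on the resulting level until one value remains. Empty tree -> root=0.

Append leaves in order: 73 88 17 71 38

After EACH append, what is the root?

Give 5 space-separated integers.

Answer: 73 357 644 698 730

Derivation:
After append 73 (leaves=[73]):
  L0: [73]
  root=73
After append 88 (leaves=[73, 88]):
  L0: [73, 88]
  L1: h(73,88)=(73*31+88)%997=357 -> [357]
  root=357
After append 17 (leaves=[73, 88, 17]):
  L0: [73, 88, 17]
  L1: h(73,88)=(73*31+88)%997=357 h(17,17)=(17*31+17)%997=544 -> [357, 544]
  L2: h(357,544)=(357*31+544)%997=644 -> [644]
  root=644
After append 71 (leaves=[73, 88, 17, 71]):
  L0: [73, 88, 17, 71]
  L1: h(73,88)=(73*31+88)%997=357 h(17,71)=(17*31+71)%997=598 -> [357, 598]
  L2: h(357,598)=(357*31+598)%997=698 -> [698]
  root=698
After append 38 (leaves=[73, 88, 17, 71, 38]):
  L0: [73, 88, 17, 71, 38]
  L1: h(73,88)=(73*31+88)%997=357 h(17,71)=(17*31+71)%997=598 h(38,38)=(38*31+38)%997=219 -> [357, 598, 219]
  L2: h(357,598)=(357*31+598)%997=698 h(219,219)=(219*31+219)%997=29 -> [698, 29]
  L3: h(698,29)=(698*31+29)%997=730 -> [730]
  root=730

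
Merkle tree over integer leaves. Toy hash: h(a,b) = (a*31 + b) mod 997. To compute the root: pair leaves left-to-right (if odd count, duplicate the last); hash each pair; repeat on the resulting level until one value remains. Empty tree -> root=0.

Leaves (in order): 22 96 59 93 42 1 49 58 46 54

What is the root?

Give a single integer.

L0: [22, 96, 59, 93, 42, 1, 49, 58, 46, 54]
L1: h(22,96)=(22*31+96)%997=778 h(59,93)=(59*31+93)%997=925 h(42,1)=(42*31+1)%997=306 h(49,58)=(49*31+58)%997=580 h(46,54)=(46*31+54)%997=483 -> [778, 925, 306, 580, 483]
L2: h(778,925)=(778*31+925)%997=118 h(306,580)=(306*31+580)%997=96 h(483,483)=(483*31+483)%997=501 -> [118, 96, 501]
L3: h(118,96)=(118*31+96)%997=763 h(501,501)=(501*31+501)%997=80 -> [763, 80]
L4: h(763,80)=(763*31+80)%997=802 -> [802]

Answer: 802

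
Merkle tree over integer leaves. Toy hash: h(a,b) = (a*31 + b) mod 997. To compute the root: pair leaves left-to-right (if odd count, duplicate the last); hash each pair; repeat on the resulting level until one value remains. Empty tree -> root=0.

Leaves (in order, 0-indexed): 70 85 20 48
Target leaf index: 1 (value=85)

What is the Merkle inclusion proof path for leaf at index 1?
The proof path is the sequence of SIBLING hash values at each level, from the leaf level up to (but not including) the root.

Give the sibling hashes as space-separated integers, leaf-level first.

Answer: 70 668

Derivation:
L0 (leaves): [70, 85, 20, 48], target index=1
L1: h(70,85)=(70*31+85)%997=261 [pair 0] h(20,48)=(20*31+48)%997=668 [pair 1] -> [261, 668]
  Sibling for proof at L0: 70
L2: h(261,668)=(261*31+668)%997=783 [pair 0] -> [783]
  Sibling for proof at L1: 668
Root: 783
Proof path (sibling hashes from leaf to root): [70, 668]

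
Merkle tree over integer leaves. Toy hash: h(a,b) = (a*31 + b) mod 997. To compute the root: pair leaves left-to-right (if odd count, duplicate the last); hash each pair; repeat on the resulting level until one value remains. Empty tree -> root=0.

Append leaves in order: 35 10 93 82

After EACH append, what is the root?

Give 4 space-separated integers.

Answer: 35 98 32 21

Derivation:
After append 35 (leaves=[35]):
  L0: [35]
  root=35
After append 10 (leaves=[35, 10]):
  L0: [35, 10]
  L1: h(35,10)=(35*31+10)%997=98 -> [98]
  root=98
After append 93 (leaves=[35, 10, 93]):
  L0: [35, 10, 93]
  L1: h(35,10)=(35*31+10)%997=98 h(93,93)=(93*31+93)%997=982 -> [98, 982]
  L2: h(98,982)=(98*31+982)%997=32 -> [32]
  root=32
After append 82 (leaves=[35, 10, 93, 82]):
  L0: [35, 10, 93, 82]
  L1: h(35,10)=(35*31+10)%997=98 h(93,82)=(93*31+82)%997=971 -> [98, 971]
  L2: h(98,971)=(98*31+971)%997=21 -> [21]
  root=21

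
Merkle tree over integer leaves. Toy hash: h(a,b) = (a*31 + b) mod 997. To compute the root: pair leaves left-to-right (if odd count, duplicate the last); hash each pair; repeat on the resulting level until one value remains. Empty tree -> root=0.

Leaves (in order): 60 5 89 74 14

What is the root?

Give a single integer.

Answer: 124

Derivation:
L0: [60, 5, 89, 74, 14]
L1: h(60,5)=(60*31+5)%997=868 h(89,74)=(89*31+74)%997=839 h(14,14)=(14*31+14)%997=448 -> [868, 839, 448]
L2: h(868,839)=(868*31+839)%997=828 h(448,448)=(448*31+448)%997=378 -> [828, 378]
L3: h(828,378)=(828*31+378)%997=124 -> [124]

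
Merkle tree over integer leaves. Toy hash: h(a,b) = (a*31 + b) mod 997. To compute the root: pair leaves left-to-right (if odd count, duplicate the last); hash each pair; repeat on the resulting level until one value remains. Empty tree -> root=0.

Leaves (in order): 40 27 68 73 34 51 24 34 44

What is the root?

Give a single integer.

L0: [40, 27, 68, 73, 34, 51, 24, 34, 44]
L1: h(40,27)=(40*31+27)%997=270 h(68,73)=(68*31+73)%997=187 h(34,51)=(34*31+51)%997=108 h(24,34)=(24*31+34)%997=778 h(44,44)=(44*31+44)%997=411 -> [270, 187, 108, 778, 411]
L2: h(270,187)=(270*31+187)%997=581 h(108,778)=(108*31+778)%997=138 h(411,411)=(411*31+411)%997=191 -> [581, 138, 191]
L3: h(581,138)=(581*31+138)%997=203 h(191,191)=(191*31+191)%997=130 -> [203, 130]
L4: h(203,130)=(203*31+130)%997=441 -> [441]

Answer: 441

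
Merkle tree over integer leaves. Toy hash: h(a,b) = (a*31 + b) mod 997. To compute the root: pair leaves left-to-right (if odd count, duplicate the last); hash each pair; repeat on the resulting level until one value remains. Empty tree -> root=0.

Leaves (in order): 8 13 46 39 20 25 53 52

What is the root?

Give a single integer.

Answer: 880

Derivation:
L0: [8, 13, 46, 39, 20, 25, 53, 52]
L1: h(8,13)=(8*31+13)%997=261 h(46,39)=(46*31+39)%997=468 h(20,25)=(20*31+25)%997=645 h(53,52)=(53*31+52)%997=698 -> [261, 468, 645, 698]
L2: h(261,468)=(261*31+468)%997=583 h(645,698)=(645*31+698)%997=753 -> [583, 753]
L3: h(583,753)=(583*31+753)%997=880 -> [880]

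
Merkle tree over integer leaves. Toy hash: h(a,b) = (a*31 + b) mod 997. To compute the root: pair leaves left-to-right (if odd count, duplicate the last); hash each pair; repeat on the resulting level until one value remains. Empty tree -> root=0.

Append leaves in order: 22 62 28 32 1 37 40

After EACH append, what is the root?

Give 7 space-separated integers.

After append 22 (leaves=[22]):
  L0: [22]
  root=22
After append 62 (leaves=[22, 62]):
  L0: [22, 62]
  L1: h(22,62)=(22*31+62)%997=744 -> [744]
  root=744
After append 28 (leaves=[22, 62, 28]):
  L0: [22, 62, 28]
  L1: h(22,62)=(22*31+62)%997=744 h(28,28)=(28*31+28)%997=896 -> [744, 896]
  L2: h(744,896)=(744*31+896)%997=32 -> [32]
  root=32
After append 32 (leaves=[22, 62, 28, 32]):
  L0: [22, 62, 28, 32]
  L1: h(22,62)=(22*31+62)%997=744 h(28,32)=(28*31+32)%997=900 -> [744, 900]
  L2: h(744,900)=(744*31+900)%997=36 -> [36]
  root=36
After append 1 (leaves=[22, 62, 28, 32, 1]):
  L0: [22, 62, 28, 32, 1]
  L1: h(22,62)=(22*31+62)%997=744 h(28,32)=(28*31+32)%997=900 h(1,1)=(1*31+1)%997=32 -> [744, 900, 32]
  L2: h(744,900)=(744*31+900)%997=36 h(32,32)=(32*31+32)%997=27 -> [36, 27]
  L3: h(36,27)=(36*31+27)%997=146 -> [146]
  root=146
After append 37 (leaves=[22, 62, 28, 32, 1, 37]):
  L0: [22, 62, 28, 32, 1, 37]
  L1: h(22,62)=(22*31+62)%997=744 h(28,32)=(28*31+32)%997=900 h(1,37)=(1*31+37)%997=68 -> [744, 900, 68]
  L2: h(744,900)=(744*31+900)%997=36 h(68,68)=(68*31+68)%997=182 -> [36, 182]
  L3: h(36,182)=(36*31+182)%997=301 -> [301]
  root=301
After append 40 (leaves=[22, 62, 28, 32, 1, 37, 40]):
  L0: [22, 62, 28, 32, 1, 37, 40]
  L1: h(22,62)=(22*31+62)%997=744 h(28,32)=(28*31+32)%997=900 h(1,37)=(1*31+37)%997=68 h(40,40)=(40*31+40)%997=283 -> [744, 900, 68, 283]
  L2: h(744,900)=(744*31+900)%997=36 h(68,283)=(68*31+283)%997=397 -> [36, 397]
  L3: h(36,397)=(36*31+397)%997=516 -> [516]
  root=516

Answer: 22 744 32 36 146 301 516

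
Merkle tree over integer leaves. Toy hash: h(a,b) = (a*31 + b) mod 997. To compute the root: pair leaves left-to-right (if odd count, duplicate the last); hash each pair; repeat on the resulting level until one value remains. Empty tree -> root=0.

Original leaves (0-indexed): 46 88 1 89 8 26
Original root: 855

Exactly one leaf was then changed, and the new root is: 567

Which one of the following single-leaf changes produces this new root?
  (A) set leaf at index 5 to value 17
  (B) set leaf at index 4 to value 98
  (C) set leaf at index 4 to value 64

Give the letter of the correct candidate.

Original leaves: [46, 88, 1, 89, 8, 26]
Target new root: 567
Try each candidate change and compute the resulting root:
Candidate A: set leaf[5] = 17 -> leaves = [46, 88, 1, 89, 8, 17]
  L0: [46, 88, 1, 89, 8, 17]
  L1: h(46,88)=(46*31+88)%997=517 h(1,89)=(1*31+89)%997=120 h(8,17)=(8*31+17)%997=265 -> [517, 120, 265]
  L2: h(517,120)=(517*31+120)%997=195 h(265,265)=(265*31+265)%997=504 -> [195, 504]
  L3: h(195,504)=(195*31+504)%997=567 -> [567]
  root = 567 == target 567  ** MATCH **
Candidate B: set leaf[4] = 98 -> leaves = [46, 88, 1, 89, 98, 26]
  L0: [46, 88, 1, 89, 98, 26]
  L1: h(46,88)=(46*31+88)%997=517 h(1,89)=(1*31+89)%997=120 h(98,26)=(98*31+26)%997=73 -> [517, 120, 73]
  L2: h(517,120)=(517*31+120)%997=195 h(73,73)=(73*31+73)%997=342 -> [195, 342]
  L3: h(195,342)=(195*31+342)%997=405 -> [405]
  root = 405 != target 567
Candidate C: set leaf[4] = 64 -> leaves = [46, 88, 1, 89, 64, 26]
  L0: [46, 88, 1, 89, 64, 26]
  L1: h(46,88)=(46*31+88)%997=517 h(1,89)=(1*31+89)%997=120 h(64,26)=(64*31+26)%997=16 -> [517, 120, 16]
  L2: h(517,120)=(517*31+120)%997=195 h(16,16)=(16*31+16)%997=512 -> [195, 512]
  L3: h(195,512)=(195*31+512)%997=575 -> [575]
  root = 575 != target 567
Candidate A produces the target root.

Answer: A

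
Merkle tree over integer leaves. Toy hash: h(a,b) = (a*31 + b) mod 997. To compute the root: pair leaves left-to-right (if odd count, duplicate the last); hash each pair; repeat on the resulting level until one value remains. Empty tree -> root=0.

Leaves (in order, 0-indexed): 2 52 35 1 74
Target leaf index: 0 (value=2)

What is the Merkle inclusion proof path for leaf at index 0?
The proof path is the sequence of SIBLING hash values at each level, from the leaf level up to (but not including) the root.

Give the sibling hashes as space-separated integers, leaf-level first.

L0 (leaves): [2, 52, 35, 1, 74], target index=0
L1: h(2,52)=(2*31+52)%997=114 [pair 0] h(35,1)=(35*31+1)%997=89 [pair 1] h(74,74)=(74*31+74)%997=374 [pair 2] -> [114, 89, 374]
  Sibling for proof at L0: 52
L2: h(114,89)=(114*31+89)%997=632 [pair 0] h(374,374)=(374*31+374)%997=4 [pair 1] -> [632, 4]
  Sibling for proof at L1: 89
L3: h(632,4)=(632*31+4)%997=653 [pair 0] -> [653]
  Sibling for proof at L2: 4
Root: 653
Proof path (sibling hashes from leaf to root): [52, 89, 4]

Answer: 52 89 4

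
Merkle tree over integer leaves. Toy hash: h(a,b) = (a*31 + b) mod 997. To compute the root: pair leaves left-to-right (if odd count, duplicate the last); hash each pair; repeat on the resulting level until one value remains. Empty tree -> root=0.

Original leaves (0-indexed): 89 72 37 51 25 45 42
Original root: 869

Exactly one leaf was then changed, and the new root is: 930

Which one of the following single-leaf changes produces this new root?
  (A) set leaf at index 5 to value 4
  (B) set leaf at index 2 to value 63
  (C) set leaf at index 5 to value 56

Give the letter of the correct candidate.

Answer: B

Derivation:
Original leaves: [89, 72, 37, 51, 25, 45, 42]
Target new root: 930
Try each candidate change and compute the resulting root:
Candidate A: set leaf[5] = 4 -> leaves = [89, 72, 37, 51, 25, 4, 42]
  L0: [89, 72, 37, 51, 25, 4, 42]
  L1: h(89,72)=(89*31+72)%997=837 h(37,51)=(37*31+51)%997=201 h(25,4)=(25*31+4)%997=779 h(42,42)=(42*31+42)%997=347 -> [837, 201, 779, 347]
  L2: h(837,201)=(837*31+201)%997=226 h(779,347)=(779*31+347)%997=568 -> [226, 568]
  L3: h(226,568)=(226*31+568)%997=595 -> [595]
  root = 595 != target 930
Candidate B: set leaf[2] = 63 -> leaves = [89, 72, 63, 51, 25, 45, 42]
  L0: [89, 72, 63, 51, 25, 45, 42]
  L1: h(89,72)=(89*31+72)%997=837 h(63,51)=(63*31+51)%997=10 h(25,45)=(25*31+45)%997=820 h(42,42)=(42*31+42)%997=347 -> [837, 10, 820, 347]
  L2: h(837,10)=(837*31+10)%997=35 h(820,347)=(820*31+347)%997=842 -> [35, 842]
  L3: h(35,842)=(35*31+842)%997=930 -> [930]
  root = 930 == target 930  ** MATCH **
Candidate C: set leaf[5] = 56 -> leaves = [89, 72, 37, 51, 25, 56, 42]
  L0: [89, 72, 37, 51, 25, 56, 42]
  L1: h(89,72)=(89*31+72)%997=837 h(37,51)=(37*31+51)%997=201 h(25,56)=(25*31+56)%997=831 h(42,42)=(42*31+42)%997=347 -> [837, 201, 831, 347]
  L2: h(837,201)=(837*31+201)%997=226 h(831,347)=(831*31+347)%997=186 -> [226, 186]
  L3: h(226,186)=(226*31+186)%997=213 -> [213]
  root = 213 != target 930
Candidate B produces the target root.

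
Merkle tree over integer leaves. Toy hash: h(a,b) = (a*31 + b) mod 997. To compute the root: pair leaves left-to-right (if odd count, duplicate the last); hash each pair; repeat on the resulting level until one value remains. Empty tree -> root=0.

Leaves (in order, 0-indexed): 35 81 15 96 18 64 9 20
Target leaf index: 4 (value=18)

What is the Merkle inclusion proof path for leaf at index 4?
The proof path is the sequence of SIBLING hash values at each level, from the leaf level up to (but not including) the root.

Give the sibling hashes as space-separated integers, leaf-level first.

L0 (leaves): [35, 81, 15, 96, 18, 64, 9, 20], target index=4
L1: h(35,81)=(35*31+81)%997=169 [pair 0] h(15,96)=(15*31+96)%997=561 [pair 1] h(18,64)=(18*31+64)%997=622 [pair 2] h(9,20)=(9*31+20)%997=299 [pair 3] -> [169, 561, 622, 299]
  Sibling for proof at L0: 64
L2: h(169,561)=(169*31+561)%997=815 [pair 0] h(622,299)=(622*31+299)%997=638 [pair 1] -> [815, 638]
  Sibling for proof at L1: 299
L3: h(815,638)=(815*31+638)%997=978 [pair 0] -> [978]
  Sibling for proof at L2: 815
Root: 978
Proof path (sibling hashes from leaf to root): [64, 299, 815]

Answer: 64 299 815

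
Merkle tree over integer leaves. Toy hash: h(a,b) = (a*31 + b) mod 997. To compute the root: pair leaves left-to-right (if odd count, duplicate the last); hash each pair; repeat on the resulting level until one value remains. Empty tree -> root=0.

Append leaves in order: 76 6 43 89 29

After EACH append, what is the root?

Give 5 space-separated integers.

After append 76 (leaves=[76]):
  L0: [76]
  root=76
After append 6 (leaves=[76, 6]):
  L0: [76, 6]
  L1: h(76,6)=(76*31+6)%997=368 -> [368]
  root=368
After append 43 (leaves=[76, 6, 43]):
  L0: [76, 6, 43]
  L1: h(76,6)=(76*31+6)%997=368 h(43,43)=(43*31+43)%997=379 -> [368, 379]
  L2: h(368,379)=(368*31+379)%997=820 -> [820]
  root=820
After append 89 (leaves=[76, 6, 43, 89]):
  L0: [76, 6, 43, 89]
  L1: h(76,6)=(76*31+6)%997=368 h(43,89)=(43*31+89)%997=425 -> [368, 425]
  L2: h(368,425)=(368*31+425)%997=866 -> [866]
  root=866
After append 29 (leaves=[76, 6, 43, 89, 29]):
  L0: [76, 6, 43, 89, 29]
  L1: h(76,6)=(76*31+6)%997=368 h(43,89)=(43*31+89)%997=425 h(29,29)=(29*31+29)%997=928 -> [368, 425, 928]
  L2: h(368,425)=(368*31+425)%997=866 h(928,928)=(928*31+928)%997=783 -> [866, 783]
  L3: h(866,783)=(866*31+783)%997=710 -> [710]
  root=710

Answer: 76 368 820 866 710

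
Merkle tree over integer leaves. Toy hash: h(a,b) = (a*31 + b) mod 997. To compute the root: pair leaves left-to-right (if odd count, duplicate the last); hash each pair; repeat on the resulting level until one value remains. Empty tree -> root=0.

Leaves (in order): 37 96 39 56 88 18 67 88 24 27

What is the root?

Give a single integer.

L0: [37, 96, 39, 56, 88, 18, 67, 88, 24, 27]
L1: h(37,96)=(37*31+96)%997=246 h(39,56)=(39*31+56)%997=268 h(88,18)=(88*31+18)%997=752 h(67,88)=(67*31+88)%997=171 h(24,27)=(24*31+27)%997=771 -> [246, 268, 752, 171, 771]
L2: h(246,268)=(246*31+268)%997=915 h(752,171)=(752*31+171)%997=552 h(771,771)=(771*31+771)%997=744 -> [915, 552, 744]
L3: h(915,552)=(915*31+552)%997=4 h(744,744)=(744*31+744)%997=877 -> [4, 877]
L4: h(4,877)=(4*31+877)%997=4 -> [4]

Answer: 4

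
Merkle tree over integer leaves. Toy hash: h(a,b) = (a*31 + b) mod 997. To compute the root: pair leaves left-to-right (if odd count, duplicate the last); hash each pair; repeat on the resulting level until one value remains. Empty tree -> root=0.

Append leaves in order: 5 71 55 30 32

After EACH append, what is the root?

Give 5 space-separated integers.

Answer: 5 226 790 765 651

Derivation:
After append 5 (leaves=[5]):
  L0: [5]
  root=5
After append 71 (leaves=[5, 71]):
  L0: [5, 71]
  L1: h(5,71)=(5*31+71)%997=226 -> [226]
  root=226
After append 55 (leaves=[5, 71, 55]):
  L0: [5, 71, 55]
  L1: h(5,71)=(5*31+71)%997=226 h(55,55)=(55*31+55)%997=763 -> [226, 763]
  L2: h(226,763)=(226*31+763)%997=790 -> [790]
  root=790
After append 30 (leaves=[5, 71, 55, 30]):
  L0: [5, 71, 55, 30]
  L1: h(5,71)=(5*31+71)%997=226 h(55,30)=(55*31+30)%997=738 -> [226, 738]
  L2: h(226,738)=(226*31+738)%997=765 -> [765]
  root=765
After append 32 (leaves=[5, 71, 55, 30, 32]):
  L0: [5, 71, 55, 30, 32]
  L1: h(5,71)=(5*31+71)%997=226 h(55,30)=(55*31+30)%997=738 h(32,32)=(32*31+32)%997=27 -> [226, 738, 27]
  L2: h(226,738)=(226*31+738)%997=765 h(27,27)=(27*31+27)%997=864 -> [765, 864]
  L3: h(765,864)=(765*31+864)%997=651 -> [651]
  root=651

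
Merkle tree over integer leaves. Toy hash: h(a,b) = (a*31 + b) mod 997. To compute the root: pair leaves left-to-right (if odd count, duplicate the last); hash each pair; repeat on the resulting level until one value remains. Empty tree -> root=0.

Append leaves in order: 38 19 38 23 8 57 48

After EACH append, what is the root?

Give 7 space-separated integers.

Answer: 38 200 437 422 337 908 145

Derivation:
After append 38 (leaves=[38]):
  L0: [38]
  root=38
After append 19 (leaves=[38, 19]):
  L0: [38, 19]
  L1: h(38,19)=(38*31+19)%997=200 -> [200]
  root=200
After append 38 (leaves=[38, 19, 38]):
  L0: [38, 19, 38]
  L1: h(38,19)=(38*31+19)%997=200 h(38,38)=(38*31+38)%997=219 -> [200, 219]
  L2: h(200,219)=(200*31+219)%997=437 -> [437]
  root=437
After append 23 (leaves=[38, 19, 38, 23]):
  L0: [38, 19, 38, 23]
  L1: h(38,19)=(38*31+19)%997=200 h(38,23)=(38*31+23)%997=204 -> [200, 204]
  L2: h(200,204)=(200*31+204)%997=422 -> [422]
  root=422
After append 8 (leaves=[38, 19, 38, 23, 8]):
  L0: [38, 19, 38, 23, 8]
  L1: h(38,19)=(38*31+19)%997=200 h(38,23)=(38*31+23)%997=204 h(8,8)=(8*31+8)%997=256 -> [200, 204, 256]
  L2: h(200,204)=(200*31+204)%997=422 h(256,256)=(256*31+256)%997=216 -> [422, 216]
  L3: h(422,216)=(422*31+216)%997=337 -> [337]
  root=337
After append 57 (leaves=[38, 19, 38, 23, 8, 57]):
  L0: [38, 19, 38, 23, 8, 57]
  L1: h(38,19)=(38*31+19)%997=200 h(38,23)=(38*31+23)%997=204 h(8,57)=(8*31+57)%997=305 -> [200, 204, 305]
  L2: h(200,204)=(200*31+204)%997=422 h(305,305)=(305*31+305)%997=787 -> [422, 787]
  L3: h(422,787)=(422*31+787)%997=908 -> [908]
  root=908
After append 48 (leaves=[38, 19, 38, 23, 8, 57, 48]):
  L0: [38, 19, 38, 23, 8, 57, 48]
  L1: h(38,19)=(38*31+19)%997=200 h(38,23)=(38*31+23)%997=204 h(8,57)=(8*31+57)%997=305 h(48,48)=(48*31+48)%997=539 -> [200, 204, 305, 539]
  L2: h(200,204)=(200*31+204)%997=422 h(305,539)=(305*31+539)%997=24 -> [422, 24]
  L3: h(422,24)=(422*31+24)%997=145 -> [145]
  root=145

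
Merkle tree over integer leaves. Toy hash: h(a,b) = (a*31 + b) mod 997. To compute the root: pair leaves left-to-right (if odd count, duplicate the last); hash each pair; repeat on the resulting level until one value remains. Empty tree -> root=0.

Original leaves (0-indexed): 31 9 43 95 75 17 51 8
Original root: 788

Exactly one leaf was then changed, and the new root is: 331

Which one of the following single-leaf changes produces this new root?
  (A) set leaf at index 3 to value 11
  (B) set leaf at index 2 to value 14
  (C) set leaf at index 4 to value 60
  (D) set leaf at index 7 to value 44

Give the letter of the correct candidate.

Answer: C

Derivation:
Original leaves: [31, 9, 43, 95, 75, 17, 51, 8]
Target new root: 331
Try each candidate change and compute the resulting root:
Candidate A: set leaf[3] = 11 -> leaves = [31, 9, 43, 11, 75, 17, 51, 8]
  L0: [31, 9, 43, 11, 75, 17, 51, 8]
  L1: h(31,9)=(31*31+9)%997=970 h(43,11)=(43*31+11)%997=347 h(75,17)=(75*31+17)%997=348 h(51,8)=(51*31+8)%997=592 -> [970, 347, 348, 592]
  L2: h(970,347)=(970*31+347)%997=507 h(348,592)=(348*31+592)%997=413 -> [507, 413]
  L3: h(507,413)=(507*31+413)%997=178 -> [178]
  root = 178 != target 331
Candidate B: set leaf[2] = 14 -> leaves = [31, 9, 14, 95, 75, 17, 51, 8]
  L0: [31, 9, 14, 95, 75, 17, 51, 8]
  L1: h(31,9)=(31*31+9)%997=970 h(14,95)=(14*31+95)%997=529 h(75,17)=(75*31+17)%997=348 h(51,8)=(51*31+8)%997=592 -> [970, 529, 348, 592]
  L2: h(970,529)=(970*31+529)%997=689 h(348,592)=(348*31+592)%997=413 -> [689, 413]
  L3: h(689,413)=(689*31+413)%997=835 -> [835]
  root = 835 != target 331
Candidate C: set leaf[4] = 60 -> leaves = [31, 9, 43, 95, 60, 17, 51, 8]
  L0: [31, 9, 43, 95, 60, 17, 51, 8]
  L1: h(31,9)=(31*31+9)%997=970 h(43,95)=(43*31+95)%997=431 h(60,17)=(60*31+17)%997=880 h(51,8)=(51*31+8)%997=592 -> [970, 431, 880, 592]
  L2: h(970,431)=(970*31+431)%997=591 h(880,592)=(880*31+592)%997=953 -> [591, 953]
  L3: h(591,953)=(591*31+953)%997=331 -> [331]
  root = 331 == target 331  ** MATCH **
Candidate D: set leaf[7] = 44 -> leaves = [31, 9, 43, 95, 75, 17, 51, 44]
  L0: [31, 9, 43, 95, 75, 17, 51, 44]
  L1: h(31,9)=(31*31+9)%997=970 h(43,95)=(43*31+95)%997=431 h(75,17)=(75*31+17)%997=348 h(51,44)=(51*31+44)%997=628 -> [970, 431, 348, 628]
  L2: h(970,431)=(970*31+431)%997=591 h(348,628)=(348*31+628)%997=449 -> [591, 449]
  L3: h(591,449)=(591*31+449)%997=824 -> [824]
  root = 824 != target 331
Candidate C produces the target root.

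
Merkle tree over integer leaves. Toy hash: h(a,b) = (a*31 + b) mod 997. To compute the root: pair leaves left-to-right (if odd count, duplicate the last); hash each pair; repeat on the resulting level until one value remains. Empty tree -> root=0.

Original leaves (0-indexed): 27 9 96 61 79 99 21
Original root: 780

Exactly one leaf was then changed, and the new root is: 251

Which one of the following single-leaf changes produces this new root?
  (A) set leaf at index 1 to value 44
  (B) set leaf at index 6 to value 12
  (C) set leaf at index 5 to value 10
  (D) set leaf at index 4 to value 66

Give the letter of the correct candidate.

Answer: D

Derivation:
Original leaves: [27, 9, 96, 61, 79, 99, 21]
Target new root: 251
Try each candidate change and compute the resulting root:
Candidate A: set leaf[1] = 44 -> leaves = [27, 44, 96, 61, 79, 99, 21]
  L0: [27, 44, 96, 61, 79, 99, 21]
  L1: h(27,44)=(27*31+44)%997=881 h(96,61)=(96*31+61)%997=46 h(79,99)=(79*31+99)%997=554 h(21,21)=(21*31+21)%997=672 -> [881, 46, 554, 672]
  L2: h(881,46)=(881*31+46)%997=438 h(554,672)=(554*31+672)%997=897 -> [438, 897]
  L3: h(438,897)=(438*31+897)%997=517 -> [517]
  root = 517 != target 251
Candidate B: set leaf[6] = 12 -> leaves = [27, 9, 96, 61, 79, 99, 12]
  L0: [27, 9, 96, 61, 79, 99, 12]
  L1: h(27,9)=(27*31+9)%997=846 h(96,61)=(96*31+61)%997=46 h(79,99)=(79*31+99)%997=554 h(12,12)=(12*31+12)%997=384 -> [846, 46, 554, 384]
  L2: h(846,46)=(846*31+46)%997=350 h(554,384)=(554*31+384)%997=609 -> [350, 609]
  L3: h(350,609)=(350*31+609)%997=492 -> [492]
  root = 492 != target 251
Candidate C: set leaf[5] = 10 -> leaves = [27, 9, 96, 61, 79, 10, 21]
  L0: [27, 9, 96, 61, 79, 10, 21]
  L1: h(27,9)=(27*31+9)%997=846 h(96,61)=(96*31+61)%997=46 h(79,10)=(79*31+10)%997=465 h(21,21)=(21*31+21)%997=672 -> [846, 46, 465, 672]
  L2: h(846,46)=(846*31+46)%997=350 h(465,672)=(465*31+672)%997=132 -> [350, 132]
  L3: h(350,132)=(350*31+132)%997=15 -> [15]
  root = 15 != target 251
Candidate D: set leaf[4] = 66 -> leaves = [27, 9, 96, 61, 66, 99, 21]
  L0: [27, 9, 96, 61, 66, 99, 21]
  L1: h(27,9)=(27*31+9)%997=846 h(96,61)=(96*31+61)%997=46 h(66,99)=(66*31+99)%997=151 h(21,21)=(21*31+21)%997=672 -> [846, 46, 151, 672]
  L2: h(846,46)=(846*31+46)%997=350 h(151,672)=(151*31+672)%997=368 -> [350, 368]
  L3: h(350,368)=(350*31+368)%997=251 -> [251]
  root = 251 == target 251  ** MATCH **
Candidate D produces the target root.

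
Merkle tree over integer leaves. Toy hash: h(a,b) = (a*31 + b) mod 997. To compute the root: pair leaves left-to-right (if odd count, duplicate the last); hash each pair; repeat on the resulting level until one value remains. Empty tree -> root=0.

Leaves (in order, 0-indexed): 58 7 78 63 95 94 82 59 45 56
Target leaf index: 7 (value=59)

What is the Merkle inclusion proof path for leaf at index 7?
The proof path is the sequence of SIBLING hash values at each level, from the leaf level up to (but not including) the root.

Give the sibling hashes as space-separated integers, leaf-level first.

L0 (leaves): [58, 7, 78, 63, 95, 94, 82, 59, 45, 56], target index=7
L1: h(58,7)=(58*31+7)%997=808 [pair 0] h(78,63)=(78*31+63)%997=487 [pair 1] h(95,94)=(95*31+94)%997=48 [pair 2] h(82,59)=(82*31+59)%997=607 [pair 3] h(45,56)=(45*31+56)%997=454 [pair 4] -> [808, 487, 48, 607, 454]
  Sibling for proof at L0: 82
L2: h(808,487)=(808*31+487)%997=610 [pair 0] h(48,607)=(48*31+607)%997=101 [pair 1] h(454,454)=(454*31+454)%997=570 [pair 2] -> [610, 101, 570]
  Sibling for proof at L1: 48
L3: h(610,101)=(610*31+101)%997=68 [pair 0] h(570,570)=(570*31+570)%997=294 [pair 1] -> [68, 294]
  Sibling for proof at L2: 610
L4: h(68,294)=(68*31+294)%997=408 [pair 0] -> [408]
  Sibling for proof at L3: 294
Root: 408
Proof path (sibling hashes from leaf to root): [82, 48, 610, 294]

Answer: 82 48 610 294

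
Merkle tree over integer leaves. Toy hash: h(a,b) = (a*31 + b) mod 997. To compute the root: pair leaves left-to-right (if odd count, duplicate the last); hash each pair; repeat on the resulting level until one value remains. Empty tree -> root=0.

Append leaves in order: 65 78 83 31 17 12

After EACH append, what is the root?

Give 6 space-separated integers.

Answer: 65 99 740 688 850 690

Derivation:
After append 65 (leaves=[65]):
  L0: [65]
  root=65
After append 78 (leaves=[65, 78]):
  L0: [65, 78]
  L1: h(65,78)=(65*31+78)%997=99 -> [99]
  root=99
After append 83 (leaves=[65, 78, 83]):
  L0: [65, 78, 83]
  L1: h(65,78)=(65*31+78)%997=99 h(83,83)=(83*31+83)%997=662 -> [99, 662]
  L2: h(99,662)=(99*31+662)%997=740 -> [740]
  root=740
After append 31 (leaves=[65, 78, 83, 31]):
  L0: [65, 78, 83, 31]
  L1: h(65,78)=(65*31+78)%997=99 h(83,31)=(83*31+31)%997=610 -> [99, 610]
  L2: h(99,610)=(99*31+610)%997=688 -> [688]
  root=688
After append 17 (leaves=[65, 78, 83, 31, 17]):
  L0: [65, 78, 83, 31, 17]
  L1: h(65,78)=(65*31+78)%997=99 h(83,31)=(83*31+31)%997=610 h(17,17)=(17*31+17)%997=544 -> [99, 610, 544]
  L2: h(99,610)=(99*31+610)%997=688 h(544,544)=(544*31+544)%997=459 -> [688, 459]
  L3: h(688,459)=(688*31+459)%997=850 -> [850]
  root=850
After append 12 (leaves=[65, 78, 83, 31, 17, 12]):
  L0: [65, 78, 83, 31, 17, 12]
  L1: h(65,78)=(65*31+78)%997=99 h(83,31)=(83*31+31)%997=610 h(17,12)=(17*31+12)%997=539 -> [99, 610, 539]
  L2: h(99,610)=(99*31+610)%997=688 h(539,539)=(539*31+539)%997=299 -> [688, 299]
  L3: h(688,299)=(688*31+299)%997=690 -> [690]
  root=690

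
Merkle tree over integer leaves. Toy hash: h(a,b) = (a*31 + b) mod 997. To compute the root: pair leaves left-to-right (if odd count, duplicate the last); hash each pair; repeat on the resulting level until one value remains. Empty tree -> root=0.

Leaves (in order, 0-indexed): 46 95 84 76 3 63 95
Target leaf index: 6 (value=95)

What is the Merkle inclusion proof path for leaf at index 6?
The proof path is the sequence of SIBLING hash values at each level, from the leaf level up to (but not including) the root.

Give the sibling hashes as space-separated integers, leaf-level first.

Answer: 95 156 978

Derivation:
L0 (leaves): [46, 95, 84, 76, 3, 63, 95], target index=6
L1: h(46,95)=(46*31+95)%997=524 [pair 0] h(84,76)=(84*31+76)%997=686 [pair 1] h(3,63)=(3*31+63)%997=156 [pair 2] h(95,95)=(95*31+95)%997=49 [pair 3] -> [524, 686, 156, 49]
  Sibling for proof at L0: 95
L2: h(524,686)=(524*31+686)%997=978 [pair 0] h(156,49)=(156*31+49)%997=897 [pair 1] -> [978, 897]
  Sibling for proof at L1: 156
L3: h(978,897)=(978*31+897)%997=308 [pair 0] -> [308]
  Sibling for proof at L2: 978
Root: 308
Proof path (sibling hashes from leaf to root): [95, 156, 978]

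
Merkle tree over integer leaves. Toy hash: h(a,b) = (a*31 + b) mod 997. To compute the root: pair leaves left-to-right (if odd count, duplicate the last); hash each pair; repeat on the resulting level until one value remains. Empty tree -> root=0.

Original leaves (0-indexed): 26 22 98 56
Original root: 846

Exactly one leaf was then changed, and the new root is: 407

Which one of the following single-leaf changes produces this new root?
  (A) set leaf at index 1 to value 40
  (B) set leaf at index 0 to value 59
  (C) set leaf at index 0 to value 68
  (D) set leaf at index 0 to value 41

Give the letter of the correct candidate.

Original leaves: [26, 22, 98, 56]
Target new root: 407
Try each candidate change and compute the resulting root:
Candidate A: set leaf[1] = 40 -> leaves = [26, 40, 98, 56]
  L0: [26, 40, 98, 56]
  L1: h(26,40)=(26*31+40)%997=846 h(98,56)=(98*31+56)%997=103 -> [846, 103]
  L2: h(846,103)=(846*31+103)%997=407 -> [407]
  root = 407 == target 407  ** MATCH **
Candidate B: set leaf[0] = 59 -> leaves = [59, 22, 98, 56]
  L0: [59, 22, 98, 56]
  L1: h(59,22)=(59*31+22)%997=854 h(98,56)=(98*31+56)%997=103 -> [854, 103]
  L2: h(854,103)=(854*31+103)%997=655 -> [655]
  root = 655 != target 407
Candidate C: set leaf[0] = 68 -> leaves = [68, 22, 98, 56]
  L0: [68, 22, 98, 56]
  L1: h(68,22)=(68*31+22)%997=136 h(98,56)=(98*31+56)%997=103 -> [136, 103]
  L2: h(136,103)=(136*31+103)%997=331 -> [331]
  root = 331 != target 407
Candidate D: set leaf[0] = 41 -> leaves = [41, 22, 98, 56]
  L0: [41, 22, 98, 56]
  L1: h(41,22)=(41*31+22)%997=296 h(98,56)=(98*31+56)%997=103 -> [296, 103]
  L2: h(296,103)=(296*31+103)%997=306 -> [306]
  root = 306 != target 407
Candidate A produces the target root.

Answer: A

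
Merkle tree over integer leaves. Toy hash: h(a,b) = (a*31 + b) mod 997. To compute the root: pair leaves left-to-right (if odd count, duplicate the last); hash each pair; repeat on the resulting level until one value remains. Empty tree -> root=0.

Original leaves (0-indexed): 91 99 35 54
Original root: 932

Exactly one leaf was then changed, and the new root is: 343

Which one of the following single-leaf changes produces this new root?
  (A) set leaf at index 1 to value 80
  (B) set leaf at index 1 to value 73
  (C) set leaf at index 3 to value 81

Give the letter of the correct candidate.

Original leaves: [91, 99, 35, 54]
Target new root: 343
Try each candidate change and compute the resulting root:
Candidate A: set leaf[1] = 80 -> leaves = [91, 80, 35, 54]
  L0: [91, 80, 35, 54]
  L1: h(91,80)=(91*31+80)%997=907 h(35,54)=(35*31+54)%997=142 -> [907, 142]
  L2: h(907,142)=(907*31+142)%997=343 -> [343]
  root = 343 == target 343  ** MATCH **
Candidate B: set leaf[1] = 73 -> leaves = [91, 73, 35, 54]
  L0: [91, 73, 35, 54]
  L1: h(91,73)=(91*31+73)%997=900 h(35,54)=(35*31+54)%997=142 -> [900, 142]
  L2: h(900,142)=(900*31+142)%997=126 -> [126]
  root = 126 != target 343
Candidate C: set leaf[3] = 81 -> leaves = [91, 99, 35, 81]
  L0: [91, 99, 35, 81]
  L1: h(91,99)=(91*31+99)%997=926 h(35,81)=(35*31+81)%997=169 -> [926, 169]
  L2: h(926,169)=(926*31+169)%997=959 -> [959]
  root = 959 != target 343
Candidate A produces the target root.

Answer: A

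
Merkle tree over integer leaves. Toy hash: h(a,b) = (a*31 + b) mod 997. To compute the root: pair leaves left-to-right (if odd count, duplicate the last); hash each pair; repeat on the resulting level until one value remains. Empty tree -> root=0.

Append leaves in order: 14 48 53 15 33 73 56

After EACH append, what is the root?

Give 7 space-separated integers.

After append 14 (leaves=[14]):
  L0: [14]
  root=14
After append 48 (leaves=[14, 48]):
  L0: [14, 48]
  L1: h(14,48)=(14*31+48)%997=482 -> [482]
  root=482
After append 53 (leaves=[14, 48, 53]):
  L0: [14, 48, 53]
  L1: h(14,48)=(14*31+48)%997=482 h(53,53)=(53*31+53)%997=699 -> [482, 699]
  L2: h(482,699)=(482*31+699)%997=686 -> [686]
  root=686
After append 15 (leaves=[14, 48, 53, 15]):
  L0: [14, 48, 53, 15]
  L1: h(14,48)=(14*31+48)%997=482 h(53,15)=(53*31+15)%997=661 -> [482, 661]
  L2: h(482,661)=(482*31+661)%997=648 -> [648]
  root=648
After append 33 (leaves=[14, 48, 53, 15, 33]):
  L0: [14, 48, 53, 15, 33]
  L1: h(14,48)=(14*31+48)%997=482 h(53,15)=(53*31+15)%997=661 h(33,33)=(33*31+33)%997=59 -> [482, 661, 59]
  L2: h(482,661)=(482*31+661)%997=648 h(59,59)=(59*31+59)%997=891 -> [648, 891]
  L3: h(648,891)=(648*31+891)%997=42 -> [42]
  root=42
After append 73 (leaves=[14, 48, 53, 15, 33, 73]):
  L0: [14, 48, 53, 15, 33, 73]
  L1: h(14,48)=(14*31+48)%997=482 h(53,15)=(53*31+15)%997=661 h(33,73)=(33*31+73)%997=99 -> [482, 661, 99]
  L2: h(482,661)=(482*31+661)%997=648 h(99,99)=(99*31+99)%997=177 -> [648, 177]
  L3: h(648,177)=(648*31+177)%997=325 -> [325]
  root=325
After append 56 (leaves=[14, 48, 53, 15, 33, 73, 56]):
  L0: [14, 48, 53, 15, 33, 73, 56]
  L1: h(14,48)=(14*31+48)%997=482 h(53,15)=(53*31+15)%997=661 h(33,73)=(33*31+73)%997=99 h(56,56)=(56*31+56)%997=795 -> [482, 661, 99, 795]
  L2: h(482,661)=(482*31+661)%997=648 h(99,795)=(99*31+795)%997=873 -> [648, 873]
  L3: h(648,873)=(648*31+873)%997=24 -> [24]
  root=24

Answer: 14 482 686 648 42 325 24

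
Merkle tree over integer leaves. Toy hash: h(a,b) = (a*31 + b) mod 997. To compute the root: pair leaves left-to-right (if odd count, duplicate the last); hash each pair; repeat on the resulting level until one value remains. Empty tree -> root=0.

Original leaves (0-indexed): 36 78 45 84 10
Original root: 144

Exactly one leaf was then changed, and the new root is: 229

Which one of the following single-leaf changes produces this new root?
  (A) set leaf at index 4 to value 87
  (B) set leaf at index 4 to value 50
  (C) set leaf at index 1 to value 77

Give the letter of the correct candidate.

Answer: A

Derivation:
Original leaves: [36, 78, 45, 84, 10]
Target new root: 229
Try each candidate change and compute the resulting root:
Candidate A: set leaf[4] = 87 -> leaves = [36, 78, 45, 84, 87]
  L0: [36, 78, 45, 84, 87]
  L1: h(36,78)=(36*31+78)%997=197 h(45,84)=(45*31+84)%997=482 h(87,87)=(87*31+87)%997=790 -> [197, 482, 790]
  L2: h(197,482)=(197*31+482)%997=607 h(790,790)=(790*31+790)%997=355 -> [607, 355]
  L3: h(607,355)=(607*31+355)%997=229 -> [229]
  root = 229 == target 229  ** MATCH **
Candidate B: set leaf[4] = 50 -> leaves = [36, 78, 45, 84, 50]
  L0: [36, 78, 45, 84, 50]
  L1: h(36,78)=(36*31+78)%997=197 h(45,84)=(45*31+84)%997=482 h(50,50)=(50*31+50)%997=603 -> [197, 482, 603]
  L2: h(197,482)=(197*31+482)%997=607 h(603,603)=(603*31+603)%997=353 -> [607, 353]
  L3: h(607,353)=(607*31+353)%997=227 -> [227]
  root = 227 != target 229
Candidate C: set leaf[1] = 77 -> leaves = [36, 77, 45, 84, 10]
  L0: [36, 77, 45, 84, 10]
  L1: h(36,77)=(36*31+77)%997=196 h(45,84)=(45*31+84)%997=482 h(10,10)=(10*31+10)%997=320 -> [196, 482, 320]
  L2: h(196,482)=(196*31+482)%997=576 h(320,320)=(320*31+320)%997=270 -> [576, 270]
  L3: h(576,270)=(576*31+270)%997=180 -> [180]
  root = 180 != target 229
Candidate A produces the target root.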